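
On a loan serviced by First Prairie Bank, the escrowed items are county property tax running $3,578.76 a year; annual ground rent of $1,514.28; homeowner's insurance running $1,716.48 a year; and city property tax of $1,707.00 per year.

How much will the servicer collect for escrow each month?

County property tax: $3,578.76/yr
Ground rent: $1,514.28/yr
Homeowner's insurance: $1,716.48/yr
City property tax: $1,707.00/yr
Yearly total = $3,578.76 + $1,514.28 + $1,716.48 + $1,707.00 = $8,516.52
Monthly escrow = $8,516.52 ÷ 12 = $709.71

$709.71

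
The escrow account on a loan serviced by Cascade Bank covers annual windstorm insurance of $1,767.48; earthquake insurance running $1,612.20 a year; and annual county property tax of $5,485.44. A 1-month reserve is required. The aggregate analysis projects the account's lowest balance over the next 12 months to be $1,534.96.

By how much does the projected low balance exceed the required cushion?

Windstorm insurance: $1,767.48/yr
Earthquake insurance: $1,612.20/yr
County property tax: $5,485.44/yr
Combined annual = $8,865.12
Per month = $8,865.12 / 12 = $738.76
Required cushion = 1 × $738.76 = $738.76
Surplus = $1,534.96 − $738.76 = $796.20

$796.20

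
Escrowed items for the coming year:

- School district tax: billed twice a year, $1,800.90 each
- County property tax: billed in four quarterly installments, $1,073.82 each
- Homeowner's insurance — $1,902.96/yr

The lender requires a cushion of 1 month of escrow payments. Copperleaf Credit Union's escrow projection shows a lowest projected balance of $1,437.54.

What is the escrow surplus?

$620.87

School district tax — $1,800.90 × 2 = $3,601.80 annually
County property tax — $1,073.82 × 4 = $4,295.28 annually
Homeowner's insurance — $1,902.96 annually
Annual escrow total = $9,800.04
Base monthly escrow = $9,800.04 / 12 = $816.67
Cushion = 1 × $816.67 = $816.67
Surplus = $1,437.54 − $816.67 = $620.87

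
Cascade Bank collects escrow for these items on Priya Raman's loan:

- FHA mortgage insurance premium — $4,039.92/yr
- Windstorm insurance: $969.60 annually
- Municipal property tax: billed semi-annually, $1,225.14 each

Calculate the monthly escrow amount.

FHA mortgage insurance premium = $4,039.92
Windstorm insurance = $969.60
Municipal property tax = $1,225.14 × 2 = $2,450.28
Total per year = $4,039.92 + $969.60 + $2,450.28 = $7,459.80
Per month = $7,459.80 ÷ 12 = $621.65

$621.65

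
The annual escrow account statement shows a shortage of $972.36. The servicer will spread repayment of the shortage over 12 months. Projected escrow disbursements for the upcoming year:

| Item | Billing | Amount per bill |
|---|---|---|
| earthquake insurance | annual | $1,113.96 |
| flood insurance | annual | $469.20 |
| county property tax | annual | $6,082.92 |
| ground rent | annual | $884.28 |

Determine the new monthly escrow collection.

$793.56

Earthquake insurance: $1,113.96
Flood insurance: $469.20
County property tax: $6,082.92
Ground rent: $884.28
Total annual escrow = $1,113.96 + $469.20 + $6,082.92 + $884.28 = $8,550.36
Per month = $8,550.36 / 12 = $712.53
Monthly shortage recovery: $972.36 / 12 = $81.03
Adjusted monthly = $712.53 + $81.03 = $793.56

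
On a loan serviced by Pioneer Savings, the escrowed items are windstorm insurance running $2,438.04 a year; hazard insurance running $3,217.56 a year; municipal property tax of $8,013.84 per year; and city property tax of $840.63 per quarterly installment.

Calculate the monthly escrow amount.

$1,419.33

Windstorm insurance — $2,438.04
Hazard insurance — $3,217.56
Municipal property tax — $8,013.84
City property tax — $840.63 × 4 = $3,362.52
Yearly total = $2,438.04 + $3,217.56 + $8,013.84 + $3,362.52 = $17,031.96
Base monthly escrow = $17,031.96 / 12 = $1,419.33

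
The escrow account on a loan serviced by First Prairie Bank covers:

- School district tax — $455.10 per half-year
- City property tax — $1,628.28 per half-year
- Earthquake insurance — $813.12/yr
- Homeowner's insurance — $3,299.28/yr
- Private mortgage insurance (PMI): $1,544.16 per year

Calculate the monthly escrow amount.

$818.61

School district tax — $455.10 × 2 = $910.20
City property tax — $1,628.28 × 2 = $3,256.56
Earthquake insurance — $813.12
Homeowner's insurance — $3,299.28
Private mortgage insurance (PMI) — $1,544.16
Total per year = $910.20 + $3,256.56 + $813.12 + $3,299.28 + $1,544.16 = $9,823.32
Base monthly escrow = $9,823.32 ÷ 12 = $818.61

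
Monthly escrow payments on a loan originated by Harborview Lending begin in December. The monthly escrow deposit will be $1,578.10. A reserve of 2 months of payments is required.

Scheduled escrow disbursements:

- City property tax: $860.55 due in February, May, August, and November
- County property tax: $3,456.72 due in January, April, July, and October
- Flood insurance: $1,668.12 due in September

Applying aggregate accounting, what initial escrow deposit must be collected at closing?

Cushion = 2 × $1,578.10 = $3,156.20
Trial balance (start $0, +$1,578.10 each month, − disbursements):
  Dec: +$1,578.10 → $1,578.10
  Jan: +$1,578.10 − $3,456.72 → -$300.52
  Feb: +$1,578.10 − $860.55 → $417.03
  Mar: +$1,578.10 → $1,995.13
  Apr: +$1,578.10 − $3,456.72 → $116.51
  May: +$1,578.10 − $860.55 → $834.06
  Jun: +$1,578.10 → $2,412.16
  Jul: +$1,578.10 − $3,456.72 → $533.54
  Aug: +$1,578.10 − $860.55 → $1,251.09
  Sep: +$1,578.10 − $1,668.12 → $1,161.07
  Oct: +$1,578.10 − $3,456.72 → -$717.55
  Nov: +$1,578.10 − $860.55 → $0.00
Lowest trial balance = -$717.55 (Oct)
Initial deposit = cushion − low point = $3,156.20 − (-$717.55) = $3,873.75

$3,873.75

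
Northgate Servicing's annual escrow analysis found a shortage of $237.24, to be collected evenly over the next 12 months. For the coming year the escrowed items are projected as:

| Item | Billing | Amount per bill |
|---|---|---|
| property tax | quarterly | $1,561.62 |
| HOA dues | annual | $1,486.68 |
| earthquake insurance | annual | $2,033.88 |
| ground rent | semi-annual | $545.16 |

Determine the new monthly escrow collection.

Property tax = $1,561.62 × 4 = $6,246.48 per year
HOA dues = $1,486.68 per year
Earthquake insurance = $2,033.88 per year
Ground rent = $545.16 × 2 = $1,090.32 per year
Total annual escrow = $6,246.48 + $1,486.68 + $2,033.88 + $1,090.32 = $10,857.36
Monthly escrow = $10,857.36 ÷ 12 = $904.78
Monthly shortage recovery: $237.24 ÷ 12 = $19.77
Adjusted monthly = $904.78 + $19.77 = $924.55

$924.55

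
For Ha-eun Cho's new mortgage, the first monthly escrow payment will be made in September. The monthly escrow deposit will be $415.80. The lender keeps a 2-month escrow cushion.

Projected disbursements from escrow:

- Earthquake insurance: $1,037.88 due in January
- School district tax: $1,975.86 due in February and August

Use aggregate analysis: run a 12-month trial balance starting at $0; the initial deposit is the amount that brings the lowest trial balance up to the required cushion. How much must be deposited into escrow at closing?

$1,350.54

Cushion = 2 × $415.80 = $831.60
Trial balance (start $0, +$415.80 each month, − disbursements):
  Sep: +$415.80 → $415.80
  Oct: +$415.80 → $831.60
  Nov: +$415.80 → $1,247.40
  Dec: +$415.80 → $1,663.20
  Jan: +$415.80 − $1,037.88 → $1,041.12
  Feb: +$415.80 − $1,975.86 → -$518.94
  Mar: +$415.80 → -$103.14
  Apr: +$415.80 → $312.66
  May: +$415.80 → $728.46
  Jun: +$415.80 → $1,144.26
  Jul: +$415.80 → $1,560.06
  Aug: +$415.80 − $1,975.86 → $0.00
Lowest trial balance = -$518.94 (Feb)
Initial deposit = cushion − low point = $831.60 − (-$518.94) = $1,350.54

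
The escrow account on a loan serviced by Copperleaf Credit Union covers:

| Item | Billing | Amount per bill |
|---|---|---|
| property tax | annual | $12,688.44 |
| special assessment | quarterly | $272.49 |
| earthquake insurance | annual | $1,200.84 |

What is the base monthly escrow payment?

$1,248.27

Property tax = $12,688.44
Special assessment = $272.49 × 4 = $1,089.96
Earthquake insurance = $1,200.84
Annual escrow total = $12,688.44 + $1,089.96 + $1,200.84 = $14,979.24
Base monthly escrow = $14,979.24 / 12 = $1,248.27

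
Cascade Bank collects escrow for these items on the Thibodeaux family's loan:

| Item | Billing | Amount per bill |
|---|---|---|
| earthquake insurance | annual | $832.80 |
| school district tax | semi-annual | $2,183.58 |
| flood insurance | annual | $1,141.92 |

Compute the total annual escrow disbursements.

$6,341.88

Earthquake insurance = $832.80/yr
School district tax = $2,183.58 × 2 = $4,367.16/yr
Flood insurance = $1,141.92/yr
Yearly total = $832.80 + $4,367.16 + $1,141.92 = $6,341.88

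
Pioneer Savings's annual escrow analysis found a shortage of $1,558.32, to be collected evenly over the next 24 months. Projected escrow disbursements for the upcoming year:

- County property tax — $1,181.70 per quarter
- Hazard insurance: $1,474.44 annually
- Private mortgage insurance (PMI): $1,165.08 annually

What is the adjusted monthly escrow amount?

County property tax — $1,181.70 × 4 = $4,726.80/yr
Hazard insurance — $1,474.44/yr
Private mortgage insurance (PMI) — $1,165.08/yr
Annual escrow total = $4,726.80 + $1,474.44 + $1,165.08 = $7,366.32
Monthly escrow = $7,366.32 / 12 = $613.86
Monthly shortage recovery: $1,558.32 / 24 = $64.93
New monthly escrow = $613.86 + $64.93 = $678.79

$678.79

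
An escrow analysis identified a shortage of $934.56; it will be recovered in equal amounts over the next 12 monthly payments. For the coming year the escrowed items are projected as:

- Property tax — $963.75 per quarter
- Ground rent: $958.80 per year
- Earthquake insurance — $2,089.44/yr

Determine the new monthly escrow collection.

Property tax = $963.75 × 4 = $3,855.00 annually
Ground rent = $958.80 annually
Earthquake insurance = $2,089.44 annually
Total per year = $3,855.00 + $958.80 + $2,089.44 = $6,903.24
Per month = $6,903.24 / 12 = $575.27
Shortage per month = $934.56 / 12 = $77.88
Adjusted monthly = $575.27 + $77.88 = $653.15

$653.15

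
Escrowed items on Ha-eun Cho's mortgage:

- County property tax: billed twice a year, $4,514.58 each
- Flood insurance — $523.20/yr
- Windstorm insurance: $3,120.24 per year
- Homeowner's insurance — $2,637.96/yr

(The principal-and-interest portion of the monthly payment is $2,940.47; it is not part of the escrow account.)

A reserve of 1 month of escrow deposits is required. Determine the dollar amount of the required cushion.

$1,275.88

County property tax: $4,514.58 × 2 = $9,029.16
Flood insurance: $523.20
Windstorm insurance: $3,120.24
Homeowner's insurance: $2,637.96
Combined annual = $15,310.56
Base monthly escrow = $15,310.56 / 12 = $1,275.88
Reserve = 1 × $1,275.88 = $1,275.88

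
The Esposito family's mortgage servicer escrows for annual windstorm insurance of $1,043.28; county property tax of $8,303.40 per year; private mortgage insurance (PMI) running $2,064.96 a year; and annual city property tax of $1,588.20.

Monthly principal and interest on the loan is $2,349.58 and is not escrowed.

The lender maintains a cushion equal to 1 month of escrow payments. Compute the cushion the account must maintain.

$1,083.32

Windstorm insurance = $1,043.28/yr
County property tax = $8,303.40/yr
Private mortgage insurance (PMI) = $2,064.96/yr
City property tax = $1,588.20/yr
Annual escrow total = $1,043.28 + $8,303.40 + $2,064.96 + $1,588.20 = $12,999.84
Monthly escrow = $12,999.84 ÷ 12 = $1,083.32
Required cushion = 1 × $1,083.32 = $1,083.32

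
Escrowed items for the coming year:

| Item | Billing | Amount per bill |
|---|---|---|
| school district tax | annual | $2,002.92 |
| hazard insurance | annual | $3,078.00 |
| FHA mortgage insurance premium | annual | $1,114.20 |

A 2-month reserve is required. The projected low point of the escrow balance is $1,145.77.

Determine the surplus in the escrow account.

School district tax — $2,002.92 per year
Hazard insurance — $3,078.00 per year
FHA mortgage insurance premium — $1,114.20 per year
Annual escrow total = $6,195.12
Per month = $6,195.12 ÷ 12 = $516.26
Cushion = 2 × $516.26 = $1,032.52
Excess over cushion: $1,145.77 − $1,032.52 = $113.25

$113.25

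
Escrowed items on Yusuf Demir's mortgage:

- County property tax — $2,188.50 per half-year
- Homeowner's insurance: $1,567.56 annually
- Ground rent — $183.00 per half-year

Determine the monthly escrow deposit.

County property tax: $2,188.50 × 2 = $4,377.00 annually
Homeowner's insurance: $1,567.56 annually
Ground rent: $183.00 × 2 = $366.00 annually
Combined annual = $4,377.00 + $1,567.56 + $366.00 = $6,310.56
Per month = $6,310.56 ÷ 12 = $525.88

$525.88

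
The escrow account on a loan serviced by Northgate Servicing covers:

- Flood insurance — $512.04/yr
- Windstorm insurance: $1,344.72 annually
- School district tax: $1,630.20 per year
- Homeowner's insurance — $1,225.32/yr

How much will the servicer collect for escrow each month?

$392.69

Flood insurance = $512.04 per year
Windstorm insurance = $1,344.72 per year
School district tax = $1,630.20 per year
Homeowner's insurance = $1,225.32 per year
Yearly total = $512.04 + $1,344.72 + $1,630.20 + $1,225.32 = $4,712.28
Per month = $4,712.28 / 12 = $392.69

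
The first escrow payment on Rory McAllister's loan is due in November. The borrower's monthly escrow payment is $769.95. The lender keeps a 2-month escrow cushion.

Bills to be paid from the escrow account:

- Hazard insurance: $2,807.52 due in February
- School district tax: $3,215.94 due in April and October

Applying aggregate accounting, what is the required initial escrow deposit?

Cushion = 2 × $769.95 = $1,539.90
Trial balance (start $0, +$769.95 each month, − disbursements):
  Nov: +$769.95 → $769.95
  Dec: +$769.95 → $1,539.90
  Jan: +$769.95 → $2,309.85
  Feb: +$769.95 − $2,807.52 → $272.28
  Mar: +$769.95 → $1,042.23
  Apr: +$769.95 − $3,215.94 → -$1,403.76
  May: +$769.95 → -$633.81
  Jun: +$769.95 → $136.14
  Jul: +$769.95 → $906.09
  Aug: +$769.95 → $1,676.04
  Sep: +$769.95 → $2,445.99
  Oct: +$769.95 − $3,215.94 → $0.00
Lowest trial balance = -$1,403.76 (Apr)
Initial deposit = cushion − low point = $1,539.90 − (-$1,403.76) = $2,943.66

$2,943.66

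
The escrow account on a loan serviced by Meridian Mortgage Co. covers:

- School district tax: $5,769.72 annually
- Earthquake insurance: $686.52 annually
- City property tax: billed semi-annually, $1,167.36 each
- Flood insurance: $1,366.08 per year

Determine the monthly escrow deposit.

School district tax — $5,769.72/yr
Earthquake insurance — $686.52/yr
City property tax — $1,167.36 × 2 = $2,334.72/yr
Flood insurance — $1,366.08/yr
Combined annual = $5,769.72 + $686.52 + $2,334.72 + $1,366.08 = $10,157.04
Monthly escrow = $10,157.04 / 12 = $846.42

$846.42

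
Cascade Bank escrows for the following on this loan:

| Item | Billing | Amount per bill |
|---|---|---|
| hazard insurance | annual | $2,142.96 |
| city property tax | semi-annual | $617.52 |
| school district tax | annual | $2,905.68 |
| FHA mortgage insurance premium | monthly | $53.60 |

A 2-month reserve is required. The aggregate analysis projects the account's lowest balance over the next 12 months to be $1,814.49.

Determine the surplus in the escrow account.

$660.01

Hazard insurance — $2,142.96 annually
City property tax — $617.52 × 2 = $1,235.04 annually
School district tax — $2,905.68 annually
FHA mortgage insurance premium — $53.60 × 12 = $643.20 annually
Yearly total = $2,142.96 + $1,235.04 + $2,905.68 + $643.20 = $6,926.88
Per month = $6,926.88 / 12 = $577.24
Required reserve = 2 × $577.24 = $1,154.48
Surplus = $1,814.49 − $1,154.48 = $660.01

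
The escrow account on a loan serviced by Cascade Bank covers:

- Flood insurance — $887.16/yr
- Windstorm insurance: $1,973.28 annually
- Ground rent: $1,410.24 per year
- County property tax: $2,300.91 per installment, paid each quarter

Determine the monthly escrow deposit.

$1,122.86

Flood insurance = $887.16 per year
Windstorm insurance = $1,973.28 per year
Ground rent = $1,410.24 per year
County property tax = $2,300.91 × 4 = $9,203.64 per year
Total annual escrow = $887.16 + $1,973.28 + $1,410.24 + $9,203.64 = $13,474.32
Monthly = $13,474.32 ÷ 12 = $1,122.86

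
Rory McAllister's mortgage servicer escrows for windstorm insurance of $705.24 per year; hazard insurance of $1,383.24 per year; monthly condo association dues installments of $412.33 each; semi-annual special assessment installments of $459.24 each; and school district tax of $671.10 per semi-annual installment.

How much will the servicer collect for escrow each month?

$774.76

Windstorm insurance — $705.24 annually
Hazard insurance — $1,383.24 annually
Condo association dues — $412.33 × 12 = $4,947.96 annually
Special assessment — $459.24 × 2 = $918.48 annually
School district tax — $671.10 × 2 = $1,342.20 annually
Yearly total = $705.24 + $1,383.24 + $4,947.96 + $918.48 + $1,342.20 = $9,297.12
Per month = $9,297.12 ÷ 12 = $774.76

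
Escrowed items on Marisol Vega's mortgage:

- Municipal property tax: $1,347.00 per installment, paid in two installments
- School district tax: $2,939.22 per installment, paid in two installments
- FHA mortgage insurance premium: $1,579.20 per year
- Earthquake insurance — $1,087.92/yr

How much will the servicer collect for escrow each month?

$936.63

Municipal property tax — $1,347.00 × 2 = $2,694.00 annually
School district tax — $2,939.22 × 2 = $5,878.44 annually
FHA mortgage insurance premium — $1,579.20 annually
Earthquake insurance — $1,087.92 annually
Yearly total = $11,239.56
Base monthly escrow = $11,239.56 / 12 = $936.63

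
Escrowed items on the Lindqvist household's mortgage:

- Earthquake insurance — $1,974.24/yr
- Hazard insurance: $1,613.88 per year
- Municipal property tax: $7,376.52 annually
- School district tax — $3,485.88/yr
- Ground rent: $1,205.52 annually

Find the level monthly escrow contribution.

$1,304.67

Earthquake insurance — $1,974.24 per year
Hazard insurance — $1,613.88 per year
Municipal property tax — $7,376.52 per year
School district tax — $3,485.88 per year
Ground rent — $1,205.52 per year
Combined annual = $15,656.04
Monthly = $15,656.04 ÷ 12 = $1,304.67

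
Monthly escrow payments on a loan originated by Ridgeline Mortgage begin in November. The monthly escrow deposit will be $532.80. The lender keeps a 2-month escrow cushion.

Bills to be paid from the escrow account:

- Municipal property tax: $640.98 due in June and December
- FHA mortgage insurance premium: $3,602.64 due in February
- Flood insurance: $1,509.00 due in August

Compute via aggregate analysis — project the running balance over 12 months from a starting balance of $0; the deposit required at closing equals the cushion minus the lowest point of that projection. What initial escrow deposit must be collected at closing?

$3,178.02

Cushion = 2 × $532.80 = $1,065.60
Trial balance (start $0, +$532.80 each month, − disbursements):
  Nov: +$532.80 → $532.80
  Dec: +$532.80 − $640.98 → $424.62
  Jan: +$532.80 → $957.42
  Feb: +$532.80 − $3,602.64 → -$2,112.42
  Mar: +$532.80 → -$1,579.62
  Apr: +$532.80 → -$1,046.82
  May: +$532.80 → -$514.02
  Jun: +$532.80 − $640.98 → -$622.20
  Jul: +$532.80 → -$89.40
  Aug: +$532.80 − $1,509.00 → -$1,065.60
  Sep: +$532.80 → -$532.80
  Oct: +$532.80 → $0.00
Lowest trial balance = -$2,112.42 (Feb)
Initial deposit = cushion − low point = $1,065.60 − (-$2,112.42) = $3,178.02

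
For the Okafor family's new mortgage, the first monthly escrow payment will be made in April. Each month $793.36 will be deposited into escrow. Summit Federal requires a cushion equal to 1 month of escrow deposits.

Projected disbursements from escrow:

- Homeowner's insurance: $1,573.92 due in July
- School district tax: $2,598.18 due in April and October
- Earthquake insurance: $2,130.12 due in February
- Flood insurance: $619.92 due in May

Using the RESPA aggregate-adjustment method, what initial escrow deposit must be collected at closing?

Cushion = 1 × $793.36 = $793.36
Trial balance (start $0, +$793.36 each month, − disbursements):
  Apr: +$793.36 − $2,598.18 → -$1,804.82
  May: +$793.36 − $619.92 → -$1,631.38
  Jun: +$793.36 → -$838.02
  Jul: +$793.36 − $1,573.92 → -$1,618.58
  Aug: +$793.36 → -$825.22
  Sep: +$793.36 → -$31.86
  Oct: +$793.36 − $2,598.18 → -$1,836.68
  Nov: +$793.36 → -$1,043.32
  Dec: +$793.36 → -$249.96
  Jan: +$793.36 → $543.40
  Feb: +$793.36 − $2,130.12 → -$793.36
  Mar: +$793.36 → $0.00
Lowest trial balance = -$1,836.68 (Oct)
Initial deposit = cushion − low point = $793.36 − (-$1,836.68) = $2,630.04

$2,630.04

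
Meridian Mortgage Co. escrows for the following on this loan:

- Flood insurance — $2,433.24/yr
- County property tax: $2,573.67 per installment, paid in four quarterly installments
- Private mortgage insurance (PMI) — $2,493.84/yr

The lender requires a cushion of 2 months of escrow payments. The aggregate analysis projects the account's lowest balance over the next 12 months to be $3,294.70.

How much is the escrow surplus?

$757.74

Flood insurance — $2,433.24/yr
County property tax — $2,573.67 × 4 = $10,294.68/yr
Private mortgage insurance (PMI) — $2,493.84/yr
Total per year = $15,221.76
Base monthly escrow = $15,221.76 ÷ 12 = $1,268.48
Required cushion = 2 × $1,268.48 = $2,536.96
Surplus = $3,294.70 − $2,536.96 = $757.74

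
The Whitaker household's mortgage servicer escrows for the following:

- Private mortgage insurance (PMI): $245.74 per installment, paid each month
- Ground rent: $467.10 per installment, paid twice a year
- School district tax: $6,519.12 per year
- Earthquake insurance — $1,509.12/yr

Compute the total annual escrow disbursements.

$11,911.32

Private mortgage insurance (PMI) — $245.74 × 12 = $2,948.88 per year
Ground rent — $467.10 × 2 = $934.20 per year
School district tax — $6,519.12 per year
Earthquake insurance — $1,509.12 per year
Annual escrow total = $2,948.88 + $934.20 + $6,519.12 + $1,509.12 = $11,911.32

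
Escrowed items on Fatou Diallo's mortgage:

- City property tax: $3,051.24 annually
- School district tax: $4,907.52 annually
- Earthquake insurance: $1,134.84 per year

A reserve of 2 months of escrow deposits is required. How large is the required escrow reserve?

$1,515.60

City property tax — $3,051.24 annually
School district tax — $4,907.52 annually
Earthquake insurance — $1,134.84 annually
Annual escrow total = $9,093.60
Monthly = $9,093.60 / 12 = $757.80
Cushion = 2 × $757.80 = $1,515.60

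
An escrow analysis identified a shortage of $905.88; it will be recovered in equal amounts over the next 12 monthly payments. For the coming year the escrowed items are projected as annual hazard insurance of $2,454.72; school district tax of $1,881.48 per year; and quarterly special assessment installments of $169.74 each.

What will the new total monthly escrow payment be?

$493.42

Hazard insurance: $2,454.72 per year
School district tax: $1,881.48 per year
Special assessment: $169.74 × 4 = $678.96 per year
Annual escrow total = $5,015.16
Monthly = $5,015.16 / 12 = $417.93
Monthly shortage recovery: $905.88 / 12 = $75.49
Adjusted monthly = $417.93 + $75.49 = $493.42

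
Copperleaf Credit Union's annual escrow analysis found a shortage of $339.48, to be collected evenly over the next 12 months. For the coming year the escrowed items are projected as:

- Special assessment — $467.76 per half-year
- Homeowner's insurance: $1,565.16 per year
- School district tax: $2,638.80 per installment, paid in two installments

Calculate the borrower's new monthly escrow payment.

$676.48

Special assessment = $467.76 × 2 = $935.52
Homeowner's insurance = $1,565.16
School district tax = $2,638.80 × 2 = $5,277.60
Combined annual = $7,778.28
Monthly = $7,778.28 ÷ 12 = $648.19
Monthly shortage recovery: $339.48 / 12 = $28.29
Adjusted monthly = $648.19 + $28.29 = $676.48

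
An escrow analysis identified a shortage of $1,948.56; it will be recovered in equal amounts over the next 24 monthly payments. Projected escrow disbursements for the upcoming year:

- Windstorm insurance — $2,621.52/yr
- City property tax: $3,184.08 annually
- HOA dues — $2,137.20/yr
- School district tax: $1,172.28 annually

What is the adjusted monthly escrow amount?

Windstorm insurance: $2,621.52/yr
City property tax: $3,184.08/yr
HOA dues: $2,137.20/yr
School district tax: $1,172.28/yr
Total per year = $9,115.08
Base monthly escrow = $9,115.08 / 12 = $759.59
Shortage spread = $1,948.56 ÷ 24 = $81.19/mo
Adjusted monthly = $759.59 + $81.19 = $840.78

$840.78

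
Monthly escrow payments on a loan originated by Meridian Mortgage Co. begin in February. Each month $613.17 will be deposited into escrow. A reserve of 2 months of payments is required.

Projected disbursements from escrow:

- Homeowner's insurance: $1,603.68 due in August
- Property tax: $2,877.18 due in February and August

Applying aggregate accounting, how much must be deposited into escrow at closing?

$4,292.19

Cushion = 2 × $613.17 = $1,226.34
Trial balance (start $0, +$613.17 each month, − disbursements):
  Feb: +$613.17 − $2,877.18 → -$2,264.01
  Mar: +$613.17 → -$1,650.84
  Apr: +$613.17 → -$1,037.67
  May: +$613.17 → -$424.50
  Jun: +$613.17 → $188.67
  Jul: +$613.17 → $801.84
  Aug: +$613.17 − $4,480.86 → -$3,065.85
  Sep: +$613.17 → -$2,452.68
  Oct: +$613.17 → -$1,839.51
  Nov: +$613.17 → -$1,226.34
  Dec: +$613.17 → -$613.17
  Jan: +$613.17 → $0.00
Lowest trial balance = -$3,065.85 (Aug)
Initial deposit = cushion − low point = $1,226.34 − (-$3,065.85) = $4,292.19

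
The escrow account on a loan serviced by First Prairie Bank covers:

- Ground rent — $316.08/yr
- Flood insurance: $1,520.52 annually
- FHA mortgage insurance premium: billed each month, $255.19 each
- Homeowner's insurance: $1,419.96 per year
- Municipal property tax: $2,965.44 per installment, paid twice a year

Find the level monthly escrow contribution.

Ground rent = $316.08 per year
Flood insurance = $1,520.52 per year
FHA mortgage insurance premium = $255.19 × 12 = $3,062.28 per year
Homeowner's insurance = $1,419.96 per year
Municipal property tax = $2,965.44 × 2 = $5,930.88 per year
Annual escrow total = $316.08 + $1,520.52 + $3,062.28 + $1,419.96 + $5,930.88 = $12,249.72
Monthly = $12,249.72 / 12 = $1,020.81

$1,020.81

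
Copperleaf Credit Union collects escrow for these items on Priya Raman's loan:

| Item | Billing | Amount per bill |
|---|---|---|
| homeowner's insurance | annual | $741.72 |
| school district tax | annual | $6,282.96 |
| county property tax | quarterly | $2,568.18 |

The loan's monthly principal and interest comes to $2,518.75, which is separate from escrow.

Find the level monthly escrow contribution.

Homeowner's insurance = $741.72 per year
School district tax = $6,282.96 per year
County property tax = $2,568.18 × 4 = $10,272.72 per year
Yearly total = $17,297.40
Monthly escrow = $17,297.40 / 12 = $1,441.45

$1,441.45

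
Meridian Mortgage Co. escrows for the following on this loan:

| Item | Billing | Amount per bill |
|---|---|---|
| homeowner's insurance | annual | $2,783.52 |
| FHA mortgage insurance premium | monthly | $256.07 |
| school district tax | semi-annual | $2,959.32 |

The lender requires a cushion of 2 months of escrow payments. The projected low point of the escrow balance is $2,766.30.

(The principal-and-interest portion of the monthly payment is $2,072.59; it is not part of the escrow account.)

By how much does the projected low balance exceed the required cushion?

Homeowner's insurance: $2,783.52/yr
FHA mortgage insurance premium: $256.07 × 12 = $3,072.84/yr
School district tax: $2,959.32 × 2 = $5,918.64/yr
Total per year = $2,783.52 + $3,072.84 + $5,918.64 = $11,775.00
Base monthly escrow = $11,775.00 ÷ 12 = $981.25
Required cushion = 2 × $981.25 = $1,962.50
Surplus = $2,766.30 − $1,962.50 = $803.80

$803.80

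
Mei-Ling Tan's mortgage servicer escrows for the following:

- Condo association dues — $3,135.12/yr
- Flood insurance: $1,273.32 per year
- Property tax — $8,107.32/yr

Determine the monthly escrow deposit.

Condo association dues = $3,135.12 per year
Flood insurance = $1,273.32 per year
Property tax = $8,107.32 per year
Total annual escrow = $3,135.12 + $1,273.32 + $8,107.32 = $12,515.76
Per month = $12,515.76 ÷ 12 = $1,042.98

$1,042.98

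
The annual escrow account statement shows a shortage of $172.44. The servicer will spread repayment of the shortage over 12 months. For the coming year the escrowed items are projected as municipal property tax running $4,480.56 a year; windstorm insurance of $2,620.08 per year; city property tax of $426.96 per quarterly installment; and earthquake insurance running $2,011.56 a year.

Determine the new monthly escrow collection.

$916.04

Municipal property tax = $4,480.56 per year
Windstorm insurance = $2,620.08 per year
City property tax = $426.96 × 4 = $1,707.84 per year
Earthquake insurance = $2,011.56 per year
Annual escrow total = $10,820.04
Monthly escrow = $10,820.04 ÷ 12 = $901.67
Monthly shortage recovery: $172.44 / 12 = $14.37
New monthly escrow = $901.67 + $14.37 = $916.04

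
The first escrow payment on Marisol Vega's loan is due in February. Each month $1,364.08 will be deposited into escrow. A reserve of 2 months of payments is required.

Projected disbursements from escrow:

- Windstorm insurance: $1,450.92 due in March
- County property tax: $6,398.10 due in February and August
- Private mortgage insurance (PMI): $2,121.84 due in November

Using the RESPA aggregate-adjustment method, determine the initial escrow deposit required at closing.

Cushion = 2 × $1,364.08 = $2,728.16
Trial balance (start $0, +$1,364.08 each month, − disbursements):
  Feb: +$1,364.08 − $6,398.10 → -$5,034.02
  Mar: +$1,364.08 − $1,450.92 → -$5,120.86
  Apr: +$1,364.08 → -$3,756.78
  May: +$1,364.08 → -$2,392.70
  Jun: +$1,364.08 → -$1,028.62
  Jul: +$1,364.08 → $335.46
  Aug: +$1,364.08 − $6,398.10 → -$4,698.56
  Sep: +$1,364.08 → -$3,334.48
  Oct: +$1,364.08 → -$1,970.40
  Nov: +$1,364.08 − $2,121.84 → -$2,728.16
  Dec: +$1,364.08 → -$1,364.08
  Jan: +$1,364.08 → $0.00
Lowest trial balance = -$5,120.86 (Mar)
Initial deposit = cushion − low point = $2,728.16 − (-$5,120.86) = $7,849.02

$7,849.02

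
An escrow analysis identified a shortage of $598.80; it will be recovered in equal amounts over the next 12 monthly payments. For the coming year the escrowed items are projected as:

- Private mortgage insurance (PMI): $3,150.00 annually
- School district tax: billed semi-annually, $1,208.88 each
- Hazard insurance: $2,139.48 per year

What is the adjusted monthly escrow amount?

$692.17

Private mortgage insurance (PMI) = $3,150.00 annually
School district tax = $1,208.88 × 2 = $2,417.76 annually
Hazard insurance = $2,139.48 annually
Total annual escrow = $7,707.24
Base monthly escrow = $7,707.24 ÷ 12 = $642.27
Shortage spread = $598.80 ÷ 12 = $49.90/mo
New monthly escrow = $642.27 + $49.90 = $692.17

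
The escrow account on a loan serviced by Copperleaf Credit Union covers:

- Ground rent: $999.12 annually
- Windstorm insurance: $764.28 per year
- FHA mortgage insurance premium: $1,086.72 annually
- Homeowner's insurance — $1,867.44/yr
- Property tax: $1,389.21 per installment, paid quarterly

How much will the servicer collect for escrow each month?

$856.20

Ground rent — $999.12 annually
Windstorm insurance — $764.28 annually
FHA mortgage insurance premium — $1,086.72 annually
Homeowner's insurance — $1,867.44 annually
Property tax — $1,389.21 × 4 = $5,556.84 annually
Combined annual = $999.12 + $764.28 + $1,086.72 + $1,867.44 + $5,556.84 = $10,274.40
Per month = $10,274.40 / 12 = $856.20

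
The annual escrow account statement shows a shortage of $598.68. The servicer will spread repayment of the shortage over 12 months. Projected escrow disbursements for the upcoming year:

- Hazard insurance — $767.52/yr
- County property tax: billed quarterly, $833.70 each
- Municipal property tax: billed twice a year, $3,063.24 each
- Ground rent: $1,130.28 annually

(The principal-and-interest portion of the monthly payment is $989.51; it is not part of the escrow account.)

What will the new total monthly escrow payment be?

$996.48

Hazard insurance = $767.52
County property tax = $833.70 × 4 = $3,334.80
Municipal property tax = $3,063.24 × 2 = $6,126.48
Ground rent = $1,130.28
Combined annual = $767.52 + $3,334.80 + $6,126.48 + $1,130.28 = $11,359.08
Monthly escrow = $11,359.08 / 12 = $946.59
Shortage spread = $598.68 ÷ 12 = $49.89/mo
New monthly escrow = $946.59 + $49.89 = $996.48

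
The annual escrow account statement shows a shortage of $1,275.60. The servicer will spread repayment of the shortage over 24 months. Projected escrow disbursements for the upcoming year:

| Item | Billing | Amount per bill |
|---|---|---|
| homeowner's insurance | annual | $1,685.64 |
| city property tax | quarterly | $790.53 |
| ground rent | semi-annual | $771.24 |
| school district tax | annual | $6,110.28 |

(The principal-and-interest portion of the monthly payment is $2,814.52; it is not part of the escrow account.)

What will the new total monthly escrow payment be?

Homeowner's insurance: $1,685.64 annually
City property tax: $790.53 × 4 = $3,162.12 annually
Ground rent: $771.24 × 2 = $1,542.48 annually
School district tax: $6,110.28 annually
Total per year = $1,685.64 + $3,162.12 + $1,542.48 + $6,110.28 = $12,500.52
Base monthly escrow = $12,500.52 / 12 = $1,041.71
Shortage per month = $1,275.60 ÷ 24 = $53.15
Adjusted monthly = $1,041.71 + $53.15 = $1,094.86

$1,094.86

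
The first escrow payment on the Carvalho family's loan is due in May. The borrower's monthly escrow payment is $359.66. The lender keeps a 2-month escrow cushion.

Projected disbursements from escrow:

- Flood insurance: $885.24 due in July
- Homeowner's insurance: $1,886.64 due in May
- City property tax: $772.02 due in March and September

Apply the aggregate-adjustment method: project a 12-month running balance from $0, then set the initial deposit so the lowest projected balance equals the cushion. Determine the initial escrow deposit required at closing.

Cushion = 2 × $359.66 = $719.32
Trial balance (start $0, +$359.66 each month, − disbursements):
  May: +$359.66 − $1,886.64 → -$1,526.98
  Jun: +$359.66 → -$1,167.32
  Jul: +$359.66 − $885.24 → -$1,692.90
  Aug: +$359.66 → -$1,333.24
  Sep: +$359.66 − $772.02 → -$1,745.60
  Oct: +$359.66 → -$1,385.94
  Nov: +$359.66 → -$1,026.28
  Dec: +$359.66 → -$666.62
  Jan: +$359.66 → -$306.96
  Feb: +$359.66 → $52.70
  Mar: +$359.66 − $772.02 → -$359.66
  Apr: +$359.66 → $0.00
Lowest trial balance = -$1,745.60 (Sep)
Initial deposit = cushion − low point = $719.32 − (-$1,745.60) = $2,464.92

$2,464.92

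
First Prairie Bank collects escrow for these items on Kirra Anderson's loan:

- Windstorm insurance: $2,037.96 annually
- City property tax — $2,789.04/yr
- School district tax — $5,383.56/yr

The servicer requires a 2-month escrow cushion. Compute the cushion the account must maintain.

$1,701.76

Windstorm insurance — $2,037.96
City property tax — $2,789.04
School district tax — $5,383.56
Total annual escrow = $2,037.96 + $2,789.04 + $5,383.56 = $10,210.56
Base monthly escrow = $10,210.56 / 12 = $850.88
Reserve = 2 × $850.88 = $1,701.76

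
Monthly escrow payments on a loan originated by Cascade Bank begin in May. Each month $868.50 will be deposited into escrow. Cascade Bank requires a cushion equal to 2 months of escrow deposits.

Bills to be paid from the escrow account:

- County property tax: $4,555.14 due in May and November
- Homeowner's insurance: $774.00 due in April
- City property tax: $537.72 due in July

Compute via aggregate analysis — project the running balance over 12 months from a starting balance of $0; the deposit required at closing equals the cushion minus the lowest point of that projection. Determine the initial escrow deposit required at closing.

$5,423.64

Cushion = 2 × $868.50 = $1,737.00
Trial balance (start $0, +$868.50 each month, − disbursements):
  May: +$868.50 − $4,555.14 → -$3,686.64
  Jun: +$868.50 → -$2,818.14
  Jul: +$868.50 − $537.72 → -$2,487.36
  Aug: +$868.50 → -$1,618.86
  Sep: +$868.50 → -$750.36
  Oct: +$868.50 → $118.14
  Nov: +$868.50 − $4,555.14 → -$3,568.50
  Dec: +$868.50 → -$2,700.00
  Jan: +$868.50 → -$1,831.50
  Feb: +$868.50 → -$963.00
  Mar: +$868.50 → -$94.50
  Apr: +$868.50 − $774.00 → $0.00
Lowest trial balance = -$3,686.64 (May)
Initial deposit = cushion − low point = $1,737.00 − (-$3,686.64) = $5,423.64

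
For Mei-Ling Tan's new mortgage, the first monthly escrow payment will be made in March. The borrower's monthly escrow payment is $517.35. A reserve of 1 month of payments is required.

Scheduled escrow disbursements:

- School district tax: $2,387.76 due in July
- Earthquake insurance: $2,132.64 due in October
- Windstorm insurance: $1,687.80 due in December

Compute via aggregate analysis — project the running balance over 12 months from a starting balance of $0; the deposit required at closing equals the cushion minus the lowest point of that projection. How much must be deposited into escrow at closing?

$1,552.05

Cushion = 1 × $517.35 = $517.35
Trial balance (start $0, +$517.35 each month, − disbursements):
  Mar: +$517.35 → $517.35
  Apr: +$517.35 → $1,034.70
  May: +$517.35 → $1,552.05
  Jun: +$517.35 → $2,069.40
  Jul: +$517.35 − $2,387.76 → $198.99
  Aug: +$517.35 → $716.34
  Sep: +$517.35 → $1,233.69
  Oct: +$517.35 − $2,132.64 → -$381.60
  Nov: +$517.35 → $135.75
  Dec: +$517.35 − $1,687.80 → -$1,034.70
  Jan: +$517.35 → -$517.35
  Feb: +$517.35 → $0.00
Lowest trial balance = -$1,034.70 (Dec)
Initial deposit = cushion − low point = $517.35 − (-$1,034.70) = $1,552.05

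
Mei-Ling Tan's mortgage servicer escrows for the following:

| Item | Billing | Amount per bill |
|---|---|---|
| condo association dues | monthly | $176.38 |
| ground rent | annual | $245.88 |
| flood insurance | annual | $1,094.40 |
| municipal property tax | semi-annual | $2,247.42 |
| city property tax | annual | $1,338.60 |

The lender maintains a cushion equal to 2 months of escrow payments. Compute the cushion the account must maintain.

Condo association dues = $176.38 × 12 = $2,116.56/yr
Ground rent = $245.88/yr
Flood insurance = $1,094.40/yr
Municipal property tax = $2,247.42 × 2 = $4,494.84/yr
City property tax = $1,338.60/yr
Total annual escrow = $2,116.56 + $245.88 + $1,094.40 + $4,494.84 + $1,338.60 = $9,290.28
Base monthly escrow = $9,290.28 / 12 = $774.19
Reserve = 2 × $774.19 = $1,548.38

$1,548.38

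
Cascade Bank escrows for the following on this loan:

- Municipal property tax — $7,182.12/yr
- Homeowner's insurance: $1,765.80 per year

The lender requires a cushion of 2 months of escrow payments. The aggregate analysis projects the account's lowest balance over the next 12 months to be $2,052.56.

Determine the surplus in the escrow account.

$561.24

Municipal property tax = $7,182.12/yr
Homeowner's insurance = $1,765.80/yr
Total per year = $8,947.92
Monthly escrow = $8,947.92 / 12 = $745.66
Cushion = 2 × $745.66 = $1,491.32
Excess over cushion: $2,052.56 − $1,491.32 = $561.24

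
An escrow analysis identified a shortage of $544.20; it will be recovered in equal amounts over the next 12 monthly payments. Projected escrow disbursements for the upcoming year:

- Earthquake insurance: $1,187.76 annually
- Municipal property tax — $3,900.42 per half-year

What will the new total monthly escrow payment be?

Earthquake insurance — $1,187.76/yr
Municipal property tax — $3,900.42 × 2 = $7,800.84/yr
Yearly total = $8,988.60
Monthly escrow = $8,988.60 / 12 = $749.05
Shortage per month = $544.20 ÷ 12 = $45.35
New monthly escrow = $749.05 + $45.35 = $794.40

$794.40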